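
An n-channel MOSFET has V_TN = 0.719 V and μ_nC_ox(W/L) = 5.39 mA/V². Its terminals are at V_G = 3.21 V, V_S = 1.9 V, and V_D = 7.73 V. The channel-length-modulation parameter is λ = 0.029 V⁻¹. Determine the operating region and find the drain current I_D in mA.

Saturation; I_D = 1.10 mA

V_GS = V_G − V_S = 3.21 − 1.9 = 1.31 V; V_DS = V_D − V_S = 7.73 − 1.9 = 5.83 V.
V_ov = V_GS − V_TN = 1.31 − 0.719 = 0.591 V.
Since V_DS = 5.83 V ≥ V_ov = 0.591 V, the device is in saturation.
I_D = ½ k_n V_ov² (1 + λ V_DS) = 0.5 × 5.39 × 0.591² × (1 + 0.029 × 5.83) = 1.1 mA.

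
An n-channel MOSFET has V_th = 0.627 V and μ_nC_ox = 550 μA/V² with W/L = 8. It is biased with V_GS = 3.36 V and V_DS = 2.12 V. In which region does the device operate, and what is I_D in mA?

Triode; I_D = 15.6 mA

k_n = μ_nC_ox · (W/L) = 4.4 mA/V².
V_ov = V_GS − V_th = 3.36 − 0.627 = 2.73 V.
Since V_DS = 2.12 V < V_ov = 2.73 V, the device is in the triode region.
I_D = k_n [V_ov · V_DS − ½ V_DS²] = 4.4 × [2.73 × 2.12 − 0.5 × 2.12²] = 15.6 mA.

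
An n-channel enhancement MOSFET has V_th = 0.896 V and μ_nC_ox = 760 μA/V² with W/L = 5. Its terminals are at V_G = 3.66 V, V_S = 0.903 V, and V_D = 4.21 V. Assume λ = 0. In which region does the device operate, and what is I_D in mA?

V_GS = V_G − V_S = 3.66 − 0.903 = 2.76 V; V_DS = V_D − V_S = 4.21 − 0.903 = 3.31 V.
k_n = μ_nC_ox · (W/L) = 3.8 mA/V².
V_ov = V_GS − V_th = 2.76 − 0.896 = 1.86 V.
Since V_DS = 3.31 V ≥ V_ov = 1.86 V, the device is in saturation.
I_D = ½ k_n V_ov² = 0.5 × 3.8 × 1.86² = 6.58 mA.

Saturation; I_D = 6.58 mA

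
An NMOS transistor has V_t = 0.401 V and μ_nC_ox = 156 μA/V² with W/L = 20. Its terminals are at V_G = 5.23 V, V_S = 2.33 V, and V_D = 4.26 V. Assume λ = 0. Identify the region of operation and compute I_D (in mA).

V_GS = V_G − V_S = 5.23 − 2.33 = 2.9 V; V_DS = V_D − V_S = 4.26 − 2.33 = 1.93 V.
k_n = μ_nC_ox · (W/L) = 3.12 mA/V².
V_ov = V_GS − V_t = 2.9 − 0.401 = 2.5 V.
Since V_DS = 1.93 V < V_ov = 2.5 V, the device is in the triode region.
I_D = k_n [V_ov · V_DS − ½ V_DS²] = 3.12 × [2.5 × 1.93 − 0.5 × 1.93²] = 9.24 mA.

Triode; I_D = 9.24 mA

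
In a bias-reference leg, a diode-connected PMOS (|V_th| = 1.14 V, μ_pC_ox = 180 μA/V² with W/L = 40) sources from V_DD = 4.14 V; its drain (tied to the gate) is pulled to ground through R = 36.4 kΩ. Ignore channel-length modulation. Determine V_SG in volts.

V_SG = 1.29 V

With gate tied to drain, V_SG = V_SD ≥ V_SG − |V_th|, so the device is in saturation.
k_p = μ_pC_ox · (W/L) = 7.2 mA/V².
KCL at the drain: ½ k_p (V_SG − |V_th|)² = (V_DD − V_SG)/R.
Let x = V_SG − 1.14. Then 131 x² + x − 3 = 0, giving x = 0.148 V (positive root), so V_SG = 1.29 V.
I_D = (V_DD − V_SG)/R = (4.14 − 1.29) / 36.4 = 0.0784 mA.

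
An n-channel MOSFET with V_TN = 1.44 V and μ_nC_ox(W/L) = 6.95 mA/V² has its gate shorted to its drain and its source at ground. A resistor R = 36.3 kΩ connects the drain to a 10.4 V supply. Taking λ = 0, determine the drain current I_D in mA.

I_D = 0.240 mA

With gate tied to drain, V_GS = V_DS ≥ V_GS − V_TN, so the device is in saturation.
KCL at the drain: ½ k_n (V_GS − V_TN)² = (V_DD − V_GS)/R.
Let x = V_GS − 1.44. Then 126 x² + x − 8.96 = 0, giving x = 0.263 V (positive root), so V_GS = 1.7 V.
I_D = (V_DD − V_GS)/R = (10.4 − 1.7) / 36.3 = 0.24 mA.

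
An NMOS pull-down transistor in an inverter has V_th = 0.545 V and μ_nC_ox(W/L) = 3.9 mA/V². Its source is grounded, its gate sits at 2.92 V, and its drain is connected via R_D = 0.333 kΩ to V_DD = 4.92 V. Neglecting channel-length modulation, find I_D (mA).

V_GS = V_G = 2.92 V, so V_ov = 2.92 − 0.545 = 2.38 V.
Assume saturation: I_D = ½ k_n V_ov² = 0.5 × 3.9 × 2.38² = 11 mA, giving V_DS = V_DD − I_D R_D = 4.92 − 11 × 0.333 = 1.26 V.
But 1.26 V < V_ov = 2.38 V, so the device is actually in triode.
In triode I_D = k_n[V_ov V_DS − ½ V_DS²] and I_D = (V_DD − V_DS)/R_D. Equating: 0.649 V_DS² − 4.084 V_DS + 4.92 = 0, giving V_DS = 1.62 V (the root below V_ov).
I_D = (4.92 − 1.62) / 0.333 = 9.9 mA.

I_D = 9.90 mA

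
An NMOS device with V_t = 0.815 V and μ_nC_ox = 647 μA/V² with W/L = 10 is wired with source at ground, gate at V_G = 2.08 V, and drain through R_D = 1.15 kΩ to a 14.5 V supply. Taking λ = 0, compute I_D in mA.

V_GS = V_G = 2.08 V, so V_ov = 2.08 − 0.815 = 1.27 V.
k_n = μ_nC_ox · (W/L) = 6.47 mA/V².
Assume saturation: I_D = ½ k_n V_ov² = 0.5 × 6.47 × 1.27² = 5.18 mA, giving V_DS = V_DD − I_D R_D = 14.5 − 5.18 × 1.15 = 8.55 V.
V_DS = 8.55 V ≥ V_ov = 1.27 V, confirming saturation.

I_D = 5.18 mA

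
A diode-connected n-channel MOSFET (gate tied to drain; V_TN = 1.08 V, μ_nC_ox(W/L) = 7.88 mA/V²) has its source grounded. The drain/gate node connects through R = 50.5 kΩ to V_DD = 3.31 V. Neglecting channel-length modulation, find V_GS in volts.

V_GS = 1.18 V

With gate tied to drain, V_GS = V_DS ≥ V_GS − V_TN, so the device is in saturation.
KCL at the drain: ½ k_n (V_GS − V_TN)² = (V_DD − V_GS)/R.
Let x = V_GS − 1.08. Then 199 x² + x − 2.23 = 0, giving x = 0.103 V (positive root), so V_GS = 1.18 V.
I_D = (V_DD − V_GS)/R = (3.31 − 1.18) / 50.5 = 0.0421 mA.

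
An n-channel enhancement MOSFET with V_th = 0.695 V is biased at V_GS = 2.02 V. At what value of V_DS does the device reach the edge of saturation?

The boundary between triode and saturation is V_DS = V_GS − V_th = V_ov.
V_ov = 2.02 − 0.695 = 1.33 V.

V_DS,sat = 1.33 V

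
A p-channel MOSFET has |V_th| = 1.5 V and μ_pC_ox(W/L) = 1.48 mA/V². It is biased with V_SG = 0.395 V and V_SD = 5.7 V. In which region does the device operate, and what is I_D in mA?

Cutoff; I_D = 0 mA

V_SG = 0.395 V < |V_th| = 1.5 V, so the transistor is in cutoff.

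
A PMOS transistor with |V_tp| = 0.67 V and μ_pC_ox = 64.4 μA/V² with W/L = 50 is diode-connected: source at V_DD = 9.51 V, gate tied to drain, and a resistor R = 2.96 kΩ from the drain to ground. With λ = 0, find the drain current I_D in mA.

I_D = 2.56 mA

With gate tied to drain, V_SG = V_SD ≥ V_SG − |V_tp|, so the device is in saturation.
k_p = μ_pC_ox · (W/L) = 3.22 mA/V².
KCL at the drain: ½ k_p (V_SG − |V_tp|)² = (V_DD − V_SG)/R.
Let x = V_SG − 0.67. Then 4.77 x² + x − 8.84 = 0, giving x = 1.26 V (positive root), so V_SG = 1.93 V.
I_D = (V_DD − V_SG)/R = (9.51 − 1.93) / 2.96 = 2.56 mA.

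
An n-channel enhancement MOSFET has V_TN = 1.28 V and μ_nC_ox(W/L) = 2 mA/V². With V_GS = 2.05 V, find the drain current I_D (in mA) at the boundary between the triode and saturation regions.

I_D = 0.593 mA

At the boundary V_DS = V_ov = V_GS − V_TN = 2.05 − 1.28 = 0.77 V.
I_D = ½ k_n V_ov² = 0.5 × 2 × 0.77² = 0.593 mA.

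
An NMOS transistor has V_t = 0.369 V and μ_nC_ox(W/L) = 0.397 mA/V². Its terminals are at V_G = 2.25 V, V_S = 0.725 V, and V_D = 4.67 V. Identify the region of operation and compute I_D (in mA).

Saturation; I_D = 0.265 mA

V_GS = V_G − V_S = 2.25 − 0.725 = 1.52 V; V_DS = V_D − V_S = 4.67 − 0.725 = 3.94 V.
V_ov = V_GS − V_t = 1.52 − 0.369 = 1.16 V.
Since V_DS = 3.94 V ≥ V_ov = 1.16 V, the device is in saturation.
I_D = ½ k_n V_ov² = 0.5 × 0.397 × 1.16² = 0.265 mA.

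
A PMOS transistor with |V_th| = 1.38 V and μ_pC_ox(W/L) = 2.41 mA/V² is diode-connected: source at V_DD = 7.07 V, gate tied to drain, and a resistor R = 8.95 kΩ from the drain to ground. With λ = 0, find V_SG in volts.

V_SG = 2.06 V

With gate tied to drain, V_SG = V_SD ≥ V_SG − |V_th|, so the device is in saturation.
KCL at the drain: ½ k_p (V_SG − |V_th|)² = (V_DD − V_SG)/R.
Let x = V_SG − 1.38. Then 10.8 x² + x − 5.69 = 0, giving x = 0.681 V (positive root), so V_SG = 2.06 V.
I_D = (V_DD − V_SG)/R = (7.07 − 2.06) / 8.95 = 0.56 mA.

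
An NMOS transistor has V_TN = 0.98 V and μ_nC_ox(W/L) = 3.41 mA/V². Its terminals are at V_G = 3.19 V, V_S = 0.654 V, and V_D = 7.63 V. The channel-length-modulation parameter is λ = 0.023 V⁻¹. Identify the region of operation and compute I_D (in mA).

V_GS = V_G − V_S = 3.19 − 0.654 = 2.54 V; V_DS = V_D − V_S = 7.63 − 0.654 = 6.98 V.
V_ov = V_GS − V_TN = 2.54 − 0.98 = 1.56 V.
Since V_DS = 6.98 V ≥ V_ov = 1.56 V, the device is in saturation.
I_D = ½ k_n V_ov² (1 + λ V_DS) = 0.5 × 3.41 × 1.56² × (1 + 0.023 × 6.98) = 4.79 mA.

Saturation; I_D = 4.79 mA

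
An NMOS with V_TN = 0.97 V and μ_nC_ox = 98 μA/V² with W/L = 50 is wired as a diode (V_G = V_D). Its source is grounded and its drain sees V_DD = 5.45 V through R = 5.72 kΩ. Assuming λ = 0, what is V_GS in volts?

V_GS = 1.50 V

With gate tied to drain, V_GS = V_DS ≥ V_GS − V_TN, so the device is in saturation.
k_n = μ_nC_ox · (W/L) = 4.9 mA/V².
KCL at the drain: ½ k_n (V_GS − V_TN)² = (V_DD − V_GS)/R.
Let x = V_GS − 0.97. Then 14 x² + x − 4.48 = 0, giving x = 0.531 V (positive root), so V_GS = 1.5 V.
I_D = (V_DD − V_GS)/R = (5.45 − 1.5) / 5.72 = 0.69 mA.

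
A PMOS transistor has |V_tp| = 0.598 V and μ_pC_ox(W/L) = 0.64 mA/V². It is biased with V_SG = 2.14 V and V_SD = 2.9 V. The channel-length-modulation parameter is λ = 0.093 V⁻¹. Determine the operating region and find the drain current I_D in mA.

V_ov = V_SG − |V_tp| = 2.14 − 0.598 = 1.54 V.
Since V_SD = 2.9 V ≥ V_ov = 1.54 V, the device is in saturation.
I_D = ½ k_p V_ov² (1 + λ V_SD) = 0.5 × 0.64 × 1.54² × (1 + 0.093 × 2.9) = 0.966 mA.

Saturation; I_D = 0.966 mA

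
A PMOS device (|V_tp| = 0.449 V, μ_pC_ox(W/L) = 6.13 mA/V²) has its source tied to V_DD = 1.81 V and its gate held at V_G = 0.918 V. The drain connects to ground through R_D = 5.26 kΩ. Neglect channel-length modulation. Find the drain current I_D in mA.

V_SG = V_DD − V_G = 1.81 − 0.918 = 0.892 V, so V_ov = 0.892 − 0.449 = 0.443 V.
Assume saturation: I_D = ½ k_p V_ov² = 0.5 × 6.13 × 0.443² = 0.602 mA, giving V_SD = V_DD − I_D R_D = 1.81 − 0.602 × 5.26 = -1.35 V.
But -1.35 V < V_ov = 0.443 V, so the device is actually in triode.
In triode I_D = k_p[V_ov V_SD − ½ V_SD²] and I_D = (V_DD − V_SD)/R_D. Equating: 16.1 V_SD² − 15.28 V_SD + 1.81 = 0, giving V_SD = 0.139 V (the root below V_ov).
I_D = (1.81 − 0.139) / 5.26 = 0.318 mA.

I_D = 0.318 mA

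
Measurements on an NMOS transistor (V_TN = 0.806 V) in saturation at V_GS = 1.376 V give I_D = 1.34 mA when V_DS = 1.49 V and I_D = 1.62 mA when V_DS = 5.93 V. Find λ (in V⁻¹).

With V_GS fixed, I_D ∝ (1 + λ V_DS) in saturation, so I_D2/I_D1 = (1 + λ V_DS2)/(1 + λ V_DS1).
1.62/1.34 = 1.209 = (1 + 5.93 λ)/(1 + 1.49 λ).
Solving: λ (I_D1 V_DS2 − I_D2 V_DS1) = I_D2 − I_D1, so λ = (1.62 − 1.34) / (1.34 × 5.93 − 1.62 × 1.49) = 0.28 / 5.53 = 0.0506 V⁻¹.

λ = 0.0506 V⁻¹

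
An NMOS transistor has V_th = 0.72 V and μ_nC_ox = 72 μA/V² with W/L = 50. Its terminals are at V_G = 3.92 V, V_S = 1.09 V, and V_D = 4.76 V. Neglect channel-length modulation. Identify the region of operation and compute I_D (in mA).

Saturation; I_D = 8.01 mA

V_GS = V_G − V_S = 3.92 − 1.09 = 2.83 V; V_DS = V_D − V_S = 4.76 − 1.09 = 3.67 V.
k_n = μ_nC_ox · (W/L) = 3.6 mA/V².
V_ov = V_GS − V_th = 2.83 − 0.72 = 2.11 V.
Since V_DS = 3.67 V ≥ V_ov = 2.11 V, the device is in saturation.
I_D = ½ k_n V_ov² = 0.5 × 3.6 × 2.11² = 8.01 mA.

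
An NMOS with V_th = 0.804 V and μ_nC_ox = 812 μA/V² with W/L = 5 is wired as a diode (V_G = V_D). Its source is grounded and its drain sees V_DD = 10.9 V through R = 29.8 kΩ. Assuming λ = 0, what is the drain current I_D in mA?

With gate tied to drain, V_GS = V_DS ≥ V_GS − V_th, so the device is in saturation.
k_n = μ_nC_ox · (W/L) = 4.06 mA/V².
KCL at the drain: ½ k_n (V_GS − V_th)² = (V_DD − V_GS)/R.
Let x = V_GS − 0.804. Then 60.5 x² + x − 10.1 = 0, giving x = 0.4 V (positive root), so V_GS = 1.2 V.
I_D = (V_DD − V_GS)/R = (10.9 − 1.2) / 29.8 = 0.325 mA.

I_D = 0.325 mA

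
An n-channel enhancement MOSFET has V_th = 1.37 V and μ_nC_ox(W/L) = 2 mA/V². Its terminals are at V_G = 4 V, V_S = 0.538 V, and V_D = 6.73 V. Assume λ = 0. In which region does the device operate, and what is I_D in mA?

Saturation; I_D = 4.38 mA

V_GS = V_G − V_S = 4 − 0.538 = 3.46 V; V_DS = V_D − V_S = 6.73 − 0.538 = 6.19 V.
V_ov = V_GS − V_th = 3.46 − 1.37 = 2.09 V.
Since V_DS = 6.19 V ≥ V_ov = 2.09 V, the device is in saturation.
I_D = ½ k_n V_ov² = 0.5 × 2 × 2.09² = 4.38 mA.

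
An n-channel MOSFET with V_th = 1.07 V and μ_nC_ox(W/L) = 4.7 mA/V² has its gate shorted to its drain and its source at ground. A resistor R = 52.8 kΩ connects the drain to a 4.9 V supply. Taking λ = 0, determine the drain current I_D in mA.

I_D = 0.0693 mA

With gate tied to drain, V_GS = V_DS ≥ V_GS − V_th, so the device is in saturation.
KCL at the drain: ½ k_n (V_GS − V_th)² = (V_DD − V_GS)/R.
Let x = V_GS − 1.07. Then 124 x² + x − 3.83 = 0, giving x = 0.172 V (positive root), so V_GS = 1.24 V.
I_D = (V_DD − V_GS)/R = (4.9 − 1.24) / 52.8 = 0.0693 mA.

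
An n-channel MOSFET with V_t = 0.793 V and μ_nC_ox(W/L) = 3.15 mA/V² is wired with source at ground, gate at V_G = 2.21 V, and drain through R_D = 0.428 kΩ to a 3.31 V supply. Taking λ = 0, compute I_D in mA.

V_GS = V_G = 2.21 V, so V_ov = 2.21 − 0.793 = 1.42 V.
Assume saturation: I_D = ½ k_n V_ov² = 0.5 × 3.15 × 1.42² = 3.16 mA, giving V_DS = V_DD − I_D R_D = 3.31 − 3.16 × 0.428 = 1.96 V.
V_DS = 1.96 V ≥ V_ov = 1.42 V, confirming saturation.

I_D = 3.16 mA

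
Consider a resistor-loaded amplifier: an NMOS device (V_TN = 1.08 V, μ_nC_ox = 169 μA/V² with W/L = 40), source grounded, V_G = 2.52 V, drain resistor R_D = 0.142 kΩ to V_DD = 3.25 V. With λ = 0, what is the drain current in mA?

V_GS = V_G = 2.52 V, so V_ov = 2.52 − 1.08 = 1.44 V.
k_n = μ_nC_ox · (W/L) = 6.76 mA/V².
Assume saturation: I_D = ½ k_n V_ov² = 0.5 × 6.76 × 1.44² = 7.01 mA, giving V_DS = V_DD − I_D R_D = 3.25 − 7.01 × 0.142 = 2.25 V.
V_DS = 2.25 V ≥ V_ov = 1.44 V, confirming saturation.

I_D = 7.01 mA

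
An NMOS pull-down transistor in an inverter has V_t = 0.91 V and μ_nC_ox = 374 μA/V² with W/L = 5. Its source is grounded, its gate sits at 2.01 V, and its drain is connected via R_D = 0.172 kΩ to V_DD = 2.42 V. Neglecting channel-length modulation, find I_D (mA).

V_GS = V_G = 2.01 V, so V_ov = 2.01 − 0.91 = 1.1 V.
k_n = μ_nC_ox · (W/L) = 1.87 mA/V².
Assume saturation: I_D = ½ k_n V_ov² = 0.5 × 1.87 × 1.1² = 1.13 mA, giving V_DS = V_DD − I_D R_D = 2.42 − 1.13 × 0.172 = 2.23 V.
V_DS = 2.23 V ≥ V_ov = 1.1 V, confirming saturation.

I_D = 1.13 mA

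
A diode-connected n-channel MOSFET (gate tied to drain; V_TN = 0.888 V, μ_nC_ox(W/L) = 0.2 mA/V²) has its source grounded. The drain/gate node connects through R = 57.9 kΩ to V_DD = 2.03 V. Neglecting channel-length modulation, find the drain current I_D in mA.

I_D = 0.0134 mA

With gate tied to drain, V_GS = V_DS ≥ V_GS − V_TN, so the device is in saturation.
KCL at the drain: ½ k_n (V_GS − V_TN)² = (V_DD − V_GS)/R.
Let x = V_GS − 0.888. Then 5.79 x² + x − 1.142 = 0, giving x = 0.366 V (positive root), so V_GS = 1.25 V.
I_D = (V_DD − V_GS)/R = (2.03 − 1.25) / 57.9 = 0.0134 mA.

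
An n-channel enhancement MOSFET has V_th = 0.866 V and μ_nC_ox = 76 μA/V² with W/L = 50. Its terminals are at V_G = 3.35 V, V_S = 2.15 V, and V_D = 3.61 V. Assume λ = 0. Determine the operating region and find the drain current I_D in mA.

V_GS = V_G − V_S = 3.35 − 2.15 = 1.2 V; V_DS = V_D − V_S = 3.61 − 2.15 = 1.46 V.
k_n = μ_nC_ox · (W/L) = 3.8 mA/V².
V_ov = V_GS − V_th = 1.2 − 0.866 = 0.334 V.
Since V_DS = 1.46 V ≥ V_ov = 0.334 V, the device is in saturation.
I_D = ½ k_n V_ov² = 0.5 × 3.8 × 0.334² = 0.212 mA.

Saturation; I_D = 0.212 mA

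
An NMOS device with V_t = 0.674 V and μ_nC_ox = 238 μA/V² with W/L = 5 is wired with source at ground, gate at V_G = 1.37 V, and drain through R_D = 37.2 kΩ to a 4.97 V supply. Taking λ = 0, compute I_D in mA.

I_D = 0.129 mA

V_GS = V_G = 1.37 V, so V_ov = 1.37 − 0.674 = 0.696 V.
k_n = μ_nC_ox · (W/L) = 1.19 mA/V².
Assume saturation: I_D = ½ k_n V_ov² = 0.5 × 1.19 × 0.696² = 0.288 mA, giving V_DS = V_DD − I_D R_D = 4.97 − 0.288 × 37.2 = -5.75 V.
But -5.75 V < V_ov = 0.696 V, so the device is actually in triode.
In triode I_D = k_n[V_ov V_DS − ½ V_DS²] and I_D = (V_DD − V_DS)/R_D. Equating: 22.1 V_DS² − 31.81 V_DS + 4.97 = 0, giving V_DS = 0.178 V (the root below V_ov).
I_D = (4.97 − 0.178) / 37.2 = 0.129 mA.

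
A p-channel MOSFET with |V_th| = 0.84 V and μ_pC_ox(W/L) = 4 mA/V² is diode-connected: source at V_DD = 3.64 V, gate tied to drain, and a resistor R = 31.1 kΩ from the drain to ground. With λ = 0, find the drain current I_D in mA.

With gate tied to drain, V_SG = V_SD ≥ V_SG − |V_th|, so the device is in saturation.
KCL at the drain: ½ k_p (V_SG − |V_th|)² = (V_DD − V_SG)/R.
Let x = V_SG − 0.84. Then 62.2 x² + x − 2.8 = 0, giving x = 0.204 V (positive root), so V_SG = 1.04 V.
I_D = (V_DD − V_SG)/R = (3.64 − 1.04) / 31.1 = 0.0835 mA.

I_D = 0.0835 mA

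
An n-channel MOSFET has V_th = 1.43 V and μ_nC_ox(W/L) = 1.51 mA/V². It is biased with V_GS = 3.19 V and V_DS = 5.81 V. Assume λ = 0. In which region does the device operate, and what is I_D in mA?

Saturation; I_D = 2.34 mA

V_ov = V_GS − V_th = 3.19 − 1.43 = 1.76 V.
Since V_DS = 5.81 V ≥ V_ov = 1.76 V, the device is in saturation.
I_D = ½ k_n V_ov² = 0.5 × 1.51 × 1.76² = 2.34 mA.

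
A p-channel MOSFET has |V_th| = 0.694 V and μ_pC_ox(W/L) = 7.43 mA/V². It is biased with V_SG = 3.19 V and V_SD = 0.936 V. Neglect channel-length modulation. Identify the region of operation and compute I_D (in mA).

Triode; I_D = 14.1 mA

V_ov = V_SG − |V_th| = 3.19 − 0.694 = 2.5 V.
Since V_SD = 0.936 V < V_ov = 2.5 V, the device is in the triode region.
I_D = k_p [V_ov · V_SD − ½ V_SD²] = 7.43 × [2.5 × 0.936 − 0.5 × 0.936²] = 14.1 mA.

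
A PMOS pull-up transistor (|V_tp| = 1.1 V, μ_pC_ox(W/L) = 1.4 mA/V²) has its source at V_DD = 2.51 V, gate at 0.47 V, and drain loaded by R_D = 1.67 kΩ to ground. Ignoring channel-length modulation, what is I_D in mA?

I_D = 0.619 mA

V_SG = V_DD − V_G = 2.51 − 0.47 = 2.04 V, so V_ov = 2.04 − 1.1 = 0.94 V.
Assume saturation: I_D = ½ k_p V_ov² = 0.5 × 1.4 × 0.94² = 0.619 mA, giving V_SD = V_DD − I_D R_D = 2.51 − 0.619 × 1.67 = 1.48 V.
V_SD = 1.48 V ≥ V_ov = 0.94 V, confirming saturation.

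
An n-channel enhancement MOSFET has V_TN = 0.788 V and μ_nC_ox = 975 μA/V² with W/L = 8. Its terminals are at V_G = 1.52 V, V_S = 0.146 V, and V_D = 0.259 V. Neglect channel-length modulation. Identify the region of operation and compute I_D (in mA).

V_GS = V_G − V_S = 1.52 − 0.146 = 1.37 V; V_DS = V_D − V_S = 0.259 − 0.146 = 0.113 V.
k_n = μ_nC_ox · (W/L) = 7.8 mA/V².
V_ov = V_GS − V_TN = 1.37 − 0.788 = 0.586 V.
Since V_DS = 0.113 V < V_ov = 0.586 V, the device is in the triode region.
I_D = k_n [V_ov · V_DS − ½ V_DS²] = 7.8 × [0.586 × 0.113 − 0.5 × 0.113²] = 0.467 mA.

Triode; I_D = 0.467 mA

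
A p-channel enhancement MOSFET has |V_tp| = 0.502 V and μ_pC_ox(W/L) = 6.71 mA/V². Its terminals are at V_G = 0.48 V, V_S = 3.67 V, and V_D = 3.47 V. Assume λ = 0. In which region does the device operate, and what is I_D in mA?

V_SG = V_S − V_G = 3.67 − 0.48 = 3.19 V; V_SD = V_S − V_D = 3.67 − 3.47 = 0.2 V.
V_ov = V_SG − |V_tp| = 3.19 − 0.502 = 2.69 V.
Since V_SD = 0.2 V < V_ov = 2.69 V, the device is in the triode region.
I_D = k_p [V_ov · V_SD − ½ V_SD²] = 6.71 × [2.69 × 0.2 − 0.5 × 0.2²] = 3.47 mA.

Triode; I_D = 3.47 mA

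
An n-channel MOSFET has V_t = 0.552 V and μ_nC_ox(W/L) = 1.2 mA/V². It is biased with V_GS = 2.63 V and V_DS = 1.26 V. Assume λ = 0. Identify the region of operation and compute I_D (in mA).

V_ov = V_GS − V_t = 2.63 − 0.552 = 2.08 V.
Since V_DS = 1.26 V < V_ov = 2.08 V, the device is in the triode region.
I_D = k_n [V_ov · V_DS − ½ V_DS²] = 1.2 × [2.08 × 1.26 − 0.5 × 1.26²] = 2.19 mA.

Triode; I_D = 2.19 mA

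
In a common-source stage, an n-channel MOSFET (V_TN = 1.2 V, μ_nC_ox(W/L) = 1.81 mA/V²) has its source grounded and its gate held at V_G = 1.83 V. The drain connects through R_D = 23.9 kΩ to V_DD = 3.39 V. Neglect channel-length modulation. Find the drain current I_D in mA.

I_D = 0.136 mA

V_GS = V_G = 1.83 V, so V_ov = 1.83 − 1.2 = 0.63 V.
Assume saturation: I_D = ½ k_n V_ov² = 0.5 × 1.81 × 0.63² = 0.359 mA, giving V_DS = V_DD − I_D R_D = 3.39 − 0.359 × 23.9 = -5.19 V.
But -5.19 V < V_ov = 0.63 V, so the device is actually in triode.
In triode I_D = k_n[V_ov V_DS − ½ V_DS²] and I_D = (V_DD − V_DS)/R_D. Equating: 21.6 V_DS² − 28.25 V_DS + 3.39 = 0, giving V_DS = 0.134 V (the root below V_ov).
I_D = (3.39 − 0.134) / 23.9 = 0.136 mA.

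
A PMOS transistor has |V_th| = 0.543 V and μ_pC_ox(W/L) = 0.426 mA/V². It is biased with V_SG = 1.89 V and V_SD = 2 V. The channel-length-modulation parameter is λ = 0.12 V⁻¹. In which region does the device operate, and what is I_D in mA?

V_ov = V_SG − |V_th| = 1.89 − 0.543 = 1.35 V.
Since V_SD = 2 V ≥ V_ov = 1.35 V, the device is in saturation.
I_D = ½ k_p V_ov² (1 + λ V_SD) = 0.5 × 0.426 × 1.35² × (1 + 0.12 × 2) = 0.479 mA.

Saturation; I_D = 0.479 mA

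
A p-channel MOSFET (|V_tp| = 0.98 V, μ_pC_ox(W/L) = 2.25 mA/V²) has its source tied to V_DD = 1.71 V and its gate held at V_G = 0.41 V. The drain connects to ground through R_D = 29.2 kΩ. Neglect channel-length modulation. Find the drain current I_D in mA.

V_SG = V_DD − V_G = 1.71 − 0.41 = 1.3 V, so V_ov = 1.3 − 0.98 = 0.32 V.
Assume saturation: I_D = ½ k_p V_ov² = 0.5 × 2.25 × 0.32² = 0.115 mA, giving V_SD = V_DD − I_D R_D = 1.71 − 0.115 × 29.2 = -1.65 V.
But -1.65 V < V_ov = 0.32 V, so the device is actually in triode.
In triode I_D = k_p[V_ov V_SD − ½ V_SD²] and I_D = (V_DD − V_SD)/R_D. Equating: 32.9 V_SD² − 22.02 V_SD + 1.71 = 0, giving V_SD = 0.0896 V (the root below V_ov).
I_D = (1.71 − 0.0896) / 29.2 = 0.0555 mA.

I_D = 0.0555 mA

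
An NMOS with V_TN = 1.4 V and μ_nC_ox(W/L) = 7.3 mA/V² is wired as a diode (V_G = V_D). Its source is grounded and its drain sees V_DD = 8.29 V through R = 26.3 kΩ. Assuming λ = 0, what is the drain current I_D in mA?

With gate tied to drain, V_GS = V_DS ≥ V_GS − V_TN, so the device is in saturation.
KCL at the drain: ½ k_n (V_GS − V_TN)² = (V_DD − V_GS)/R.
Let x = V_GS − 1.4. Then 96 x² + x − 6.89 = 0, giving x = 0.263 V (positive root), so V_GS = 1.66 V.
I_D = (V_DD − V_GS)/R = (8.29 − 1.66) / 26.3 = 0.252 mA.

I_D = 0.252 mA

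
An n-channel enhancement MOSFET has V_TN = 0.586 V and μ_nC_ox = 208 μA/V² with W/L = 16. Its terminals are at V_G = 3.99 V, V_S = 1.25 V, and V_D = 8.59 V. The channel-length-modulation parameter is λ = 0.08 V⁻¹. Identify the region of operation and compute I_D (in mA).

Saturation; I_D = 12.3 mA

V_GS = V_G − V_S = 3.99 − 1.25 = 2.74 V; V_DS = V_D − V_S = 8.59 − 1.25 = 7.34 V.
k_n = μ_nC_ox · (W/L) = 3.328 mA/V².
V_ov = V_GS − V_TN = 2.74 − 0.586 = 2.15 V.
Since V_DS = 7.34 V ≥ V_ov = 2.15 V, the device is in saturation.
I_D = ½ k_n V_ov² (1 + λ V_DS) = 0.5 × 3.328 × 2.15² × (1 + 0.08 × 7.34) = 12.3 mA.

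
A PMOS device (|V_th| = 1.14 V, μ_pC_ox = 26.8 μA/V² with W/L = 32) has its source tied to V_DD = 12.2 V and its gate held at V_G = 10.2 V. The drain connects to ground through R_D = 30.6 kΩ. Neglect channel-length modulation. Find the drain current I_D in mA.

V_SG = V_DD − V_G = 12.2 − 10.2 = 2 V, so V_ov = 2 − 1.14 = 0.86 V.
k_p = μ_pC_ox · (W/L) = 0.8576 mA/V².
Assume saturation: I_D = ½ k_p V_ov² = 0.5 × 0.8576 × 0.86² = 0.317 mA, giving V_SD = V_DD − I_D R_D = 12.2 − 0.317 × 30.6 = 2.5 V.
V_SD = 2.5 V ≥ V_ov = 0.86 V, confirming saturation.

I_D = 0.317 mA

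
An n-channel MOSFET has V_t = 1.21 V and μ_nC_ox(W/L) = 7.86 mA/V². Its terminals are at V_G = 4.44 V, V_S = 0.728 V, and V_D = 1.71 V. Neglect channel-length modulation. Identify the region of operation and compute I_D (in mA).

V_GS = V_G − V_S = 4.44 − 0.728 = 3.71 V; V_DS = V_D − V_S = 1.71 − 0.728 = 0.982 V.
V_ov = V_GS − V_t = 3.71 − 1.21 = 2.5 V.
Since V_DS = 0.982 V < V_ov = 2.5 V, the device is in the triode region.
I_D = k_n [V_ov · V_DS − ½ V_DS²] = 7.86 × [2.5 × 0.982 − 0.5 × 0.982²] = 15.5 mA.

Triode; I_D = 15.5 mA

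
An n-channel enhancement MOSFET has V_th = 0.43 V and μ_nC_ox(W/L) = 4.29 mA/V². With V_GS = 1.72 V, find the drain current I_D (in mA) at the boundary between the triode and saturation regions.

At the boundary V_DS = V_ov = V_GS − V_th = 1.72 − 0.43 = 1.29 V.
I_D = ½ k_n V_ov² = 0.5 × 4.29 × 1.29² = 3.57 mA.

I_D = 3.57 mA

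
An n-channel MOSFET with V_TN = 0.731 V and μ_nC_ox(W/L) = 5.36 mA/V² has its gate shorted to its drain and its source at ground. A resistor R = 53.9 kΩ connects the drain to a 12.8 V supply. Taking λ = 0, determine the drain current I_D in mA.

I_D = 0.219 mA

With gate tied to drain, V_GS = V_DS ≥ V_GS − V_TN, so the device is in saturation.
KCL at the drain: ½ k_n (V_GS − V_TN)² = (V_DD − V_GS)/R.
Let x = V_GS − 0.731. Then 144 x² + x − 12.07 = 0, giving x = 0.286 V (positive root), so V_GS = 1.02 V.
I_D = (V_DD − V_GS)/R = (12.8 − 1.02) / 53.9 = 0.219 mA.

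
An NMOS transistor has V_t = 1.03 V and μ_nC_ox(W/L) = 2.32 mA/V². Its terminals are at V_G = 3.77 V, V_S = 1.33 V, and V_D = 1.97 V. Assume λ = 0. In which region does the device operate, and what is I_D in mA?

V_GS = V_G − V_S = 3.77 − 1.33 = 2.44 V; V_DS = V_D − V_S = 1.97 − 1.33 = 0.64 V.
V_ov = V_GS − V_t = 2.44 − 1.03 = 1.41 V.
Since V_DS = 0.64 V < V_ov = 1.41 V, the device is in the triode region.
I_D = k_n [V_ov · V_DS − ½ V_DS²] = 2.32 × [1.41 × 0.64 − 0.5 × 0.64²] = 1.62 mA.

Triode; I_D = 1.62 mA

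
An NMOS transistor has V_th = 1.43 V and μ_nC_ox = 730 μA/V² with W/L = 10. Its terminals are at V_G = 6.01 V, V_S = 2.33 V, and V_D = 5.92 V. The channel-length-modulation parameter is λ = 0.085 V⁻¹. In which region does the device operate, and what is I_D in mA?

V_GS = V_G − V_S = 6.01 − 2.33 = 3.68 V; V_DS = V_D − V_S = 5.92 − 2.33 = 3.59 V.
k_n = μ_nC_ox · (W/L) = 7.3 mA/V².
V_ov = V_GS − V_th = 3.68 − 1.43 = 2.25 V.
Since V_DS = 3.59 V ≥ V_ov = 2.25 V, the device is in saturation.
I_D = ½ k_n V_ov² (1 + λ V_DS) = 0.5 × 7.3 × 2.25² × (1 + 0.085 × 3.59) = 24.1 mA.

Saturation; I_D = 24.1 mA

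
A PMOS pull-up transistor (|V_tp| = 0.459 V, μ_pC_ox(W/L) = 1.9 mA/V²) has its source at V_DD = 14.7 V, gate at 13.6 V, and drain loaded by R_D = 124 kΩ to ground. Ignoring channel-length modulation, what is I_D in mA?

I_D = 0.118 mA

V_SG = V_DD − V_G = 14.7 − 13.6 = 1.1 V, so V_ov = 1.1 − 0.459 = 0.641 V.
Assume saturation: I_D = ½ k_p V_ov² = 0.5 × 1.9 × 0.641² = 0.39 mA, giving V_SD = V_DD − I_D R_D = 14.7 − 0.39 × 124 = -33.7 V.
But -33.7 V < V_ov = 0.641 V, so the device is actually in triode.
In triode I_D = k_p[V_ov V_SD − ½ V_SD²] and I_D = (V_DD − V_SD)/R_D. Equating: 118 V_SD² − 152 V_SD + 14.7 = 0, giving V_SD = 0.105 V (the root below V_ov).
I_D = (14.7 − 0.105) / 124 = 0.118 mA.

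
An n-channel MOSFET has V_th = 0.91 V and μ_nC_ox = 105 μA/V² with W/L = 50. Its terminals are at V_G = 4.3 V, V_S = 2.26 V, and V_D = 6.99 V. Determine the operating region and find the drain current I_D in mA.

V_GS = V_G − V_S = 4.3 − 2.26 = 2.04 V; V_DS = V_D − V_S = 6.99 − 2.26 = 4.73 V.
k_n = μ_nC_ox · (W/L) = 5.25 mA/V².
V_ov = V_GS − V_th = 2.04 − 0.91 = 1.13 V.
Since V_DS = 4.73 V ≥ V_ov = 1.13 V, the device is in saturation.
I_D = ½ k_n V_ov² = 0.5 × 5.25 × 1.13² = 3.35 mA.

Saturation; I_D = 3.35 mA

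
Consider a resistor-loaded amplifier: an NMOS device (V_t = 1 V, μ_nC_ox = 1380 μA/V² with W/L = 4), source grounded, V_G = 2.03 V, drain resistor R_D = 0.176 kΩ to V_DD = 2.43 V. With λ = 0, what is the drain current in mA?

V_GS = V_G = 2.03 V, so V_ov = 2.03 − 1 = 1.03 V.
k_n = μ_nC_ox · (W/L) = 5.52 mA/V².
Assume saturation: I_D = ½ k_n V_ov² = 0.5 × 5.52 × 1.03² = 2.93 mA, giving V_DS = V_DD − I_D R_D = 2.43 − 2.93 × 0.176 = 1.91 V.
V_DS = 1.91 V ≥ V_ov = 1.03 V, confirming saturation.

I_D = 2.93 mA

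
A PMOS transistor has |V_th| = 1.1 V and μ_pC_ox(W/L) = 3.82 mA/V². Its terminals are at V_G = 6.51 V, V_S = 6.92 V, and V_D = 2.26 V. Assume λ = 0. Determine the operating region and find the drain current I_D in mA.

V_SG = V_S − V_G = 6.92 − 6.51 = 0.41 V; V_SD = V_S − V_D = 6.92 − 2.26 = 4.66 V.
V_SG = 0.41 V < |V_th| = 1.1 V, so the transistor is in cutoff.

Cutoff; I_D = 0 mA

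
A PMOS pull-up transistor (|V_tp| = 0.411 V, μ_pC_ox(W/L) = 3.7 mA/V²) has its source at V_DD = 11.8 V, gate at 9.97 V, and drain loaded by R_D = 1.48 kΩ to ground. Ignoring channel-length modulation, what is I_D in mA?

I_D = 3.73 mA

V_SG = V_DD − V_G = 11.8 − 9.97 = 1.83 V, so V_ov = 1.83 − 0.411 = 1.42 V.
Assume saturation: I_D = ½ k_p V_ov² = 0.5 × 3.7 × 1.42² = 3.73 mA, giving V_SD = V_DD − I_D R_D = 11.8 − 3.73 × 1.48 = 6.29 V.
V_SD = 6.29 V ≥ V_ov = 1.42 V, confirming saturation.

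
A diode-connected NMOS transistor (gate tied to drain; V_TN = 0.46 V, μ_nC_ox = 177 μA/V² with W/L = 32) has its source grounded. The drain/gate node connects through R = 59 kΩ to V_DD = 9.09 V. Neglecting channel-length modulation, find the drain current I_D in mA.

With gate tied to drain, V_GS = V_DS ≥ V_GS − V_TN, so the device is in saturation.
k_n = μ_nC_ox · (W/L) = 5.664 mA/V².
KCL at the drain: ½ k_n (V_GS − V_TN)² = (V_DD − V_GS)/R.
Let x = V_GS − 0.46. Then 167 x² + x − 8.63 = 0, giving x = 0.224 V (positive root), so V_GS = 0.684 V.
I_D = (V_DD − V_GS)/R = (9.09 − 0.684) / 59 = 0.142 mA.

I_D = 0.142 mA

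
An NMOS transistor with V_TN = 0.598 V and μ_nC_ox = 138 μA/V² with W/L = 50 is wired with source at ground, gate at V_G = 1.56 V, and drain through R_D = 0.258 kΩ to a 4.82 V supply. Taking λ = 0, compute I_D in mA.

V_GS = V_G = 1.56 V, so V_ov = 1.56 − 0.598 = 0.962 V.
k_n = μ_nC_ox · (W/L) = 6.9 mA/V².
Assume saturation: I_D = ½ k_n V_ov² = 0.5 × 6.9 × 0.962² = 3.19 mA, giving V_DS = V_DD − I_D R_D = 4.82 − 3.19 × 0.258 = 4 V.
V_DS = 4 V ≥ V_ov = 0.962 V, confirming saturation.

I_D = 3.19 mA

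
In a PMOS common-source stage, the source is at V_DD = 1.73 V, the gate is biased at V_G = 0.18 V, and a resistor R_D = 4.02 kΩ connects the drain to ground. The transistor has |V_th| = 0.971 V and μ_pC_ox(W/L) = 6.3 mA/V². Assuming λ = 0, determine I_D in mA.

I_D = 0.400 mA

V_SG = V_DD − V_G = 1.73 − 0.18 = 1.55 V, so V_ov = 1.55 − 0.971 = 0.579 V.
Assume saturation: I_D = ½ k_p V_ov² = 0.5 × 6.3 × 0.579² = 1.06 mA, giving V_SD = V_DD − I_D R_D = 1.73 − 1.06 × 4.02 = -2.52 V.
But -2.52 V < V_ov = 0.579 V, so the device is actually in triode.
In triode I_D = k_p[V_ov V_SD − ½ V_SD²] and I_D = (V_DD − V_SD)/R_D. Equating: 12.7 V_SD² − 15.66 V_SD + 1.73 = 0, giving V_SD = 0.123 V (the root below V_ov).
I_D = (1.73 − 0.123) / 4.02 = 0.4 mA.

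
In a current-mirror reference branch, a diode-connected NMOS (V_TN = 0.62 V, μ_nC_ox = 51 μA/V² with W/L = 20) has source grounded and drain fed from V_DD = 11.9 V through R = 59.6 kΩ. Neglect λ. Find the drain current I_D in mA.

I_D = 0.179 mA

With gate tied to drain, V_GS = V_DS ≥ V_GS − V_TN, so the device is in saturation.
k_n = μ_nC_ox · (W/L) = 1.02 mA/V².
KCL at the drain: ½ k_n (V_GS − V_TN)² = (V_DD − V_GS)/R.
Let x = V_GS − 0.62. Then 30.4 x² + x − 11.28 = 0, giving x = 0.593 V (positive root), so V_GS = 1.21 V.
I_D = (V_DD − V_GS)/R = (11.9 − 1.21) / 59.6 = 0.179 mA.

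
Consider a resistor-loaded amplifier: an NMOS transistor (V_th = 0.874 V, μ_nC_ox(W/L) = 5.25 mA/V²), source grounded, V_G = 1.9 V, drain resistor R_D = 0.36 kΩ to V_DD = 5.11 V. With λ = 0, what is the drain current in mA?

V_GS = V_G = 1.9 V, so V_ov = 1.9 − 0.874 = 1.03 V.
Assume saturation: I_D = ½ k_n V_ov² = 0.5 × 5.25 × 1.03² = 2.76 mA, giving V_DS = V_DD − I_D R_D = 5.11 − 2.76 × 0.36 = 4.12 V.
V_DS = 4.12 V ≥ V_ov = 1.03 V, confirming saturation.

I_D = 2.76 mA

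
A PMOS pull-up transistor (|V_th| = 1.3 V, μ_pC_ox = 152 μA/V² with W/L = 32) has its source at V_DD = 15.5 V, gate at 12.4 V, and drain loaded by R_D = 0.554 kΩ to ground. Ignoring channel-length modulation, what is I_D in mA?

I_D = 7.88 mA

V_SG = V_DD − V_G = 15.5 − 12.4 = 3.1 V, so V_ov = 3.1 − 1.3 = 1.8 V.
k_p = μ_pC_ox · (W/L) = 4.864 mA/V².
Assume saturation: I_D = ½ k_p V_ov² = 0.5 × 4.864 × 1.8² = 7.88 mA, giving V_SD = V_DD − I_D R_D = 15.5 − 7.88 × 0.554 = 11.1 V.
V_SD = 11.1 V ≥ V_ov = 1.8 V, confirming saturation.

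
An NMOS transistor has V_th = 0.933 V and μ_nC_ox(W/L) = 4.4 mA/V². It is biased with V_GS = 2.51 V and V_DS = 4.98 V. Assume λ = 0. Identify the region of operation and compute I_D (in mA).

V_ov = V_GS − V_th = 2.51 − 0.933 = 1.58 V.
Since V_DS = 4.98 V ≥ V_ov = 1.58 V, the device is in saturation.
I_D = ½ k_n V_ov² = 0.5 × 4.4 × 1.58² = 5.47 mA.

Saturation; I_D = 5.47 mA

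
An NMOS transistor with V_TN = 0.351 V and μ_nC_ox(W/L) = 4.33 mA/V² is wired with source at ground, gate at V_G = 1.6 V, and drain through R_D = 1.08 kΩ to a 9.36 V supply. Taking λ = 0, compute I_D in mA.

I_D = 3.38 mA

V_GS = V_G = 1.6 V, so V_ov = 1.6 − 0.351 = 1.25 V.
Assume saturation: I_D = ½ k_n V_ov² = 0.5 × 4.33 × 1.25² = 3.38 mA, giving V_DS = V_DD − I_D R_D = 9.36 − 3.38 × 1.08 = 5.71 V.
V_DS = 5.71 V ≥ V_ov = 1.25 V, confirming saturation.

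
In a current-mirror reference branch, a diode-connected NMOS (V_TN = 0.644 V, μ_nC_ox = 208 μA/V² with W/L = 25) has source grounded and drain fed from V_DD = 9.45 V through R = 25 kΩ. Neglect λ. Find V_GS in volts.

With gate tied to drain, V_GS = V_DS ≥ V_GS − V_TN, so the device is in saturation.
k_n = μ_nC_ox · (W/L) = 5.2 mA/V².
KCL at the drain: ½ k_n (V_GS − V_TN)² = (V_DD − V_GS)/R.
Let x = V_GS − 0.644. Then 65 x² + x − 8.806 = 0, giving x = 0.36 V (positive root), so V_GS = 1 V.
I_D = (V_DD − V_GS)/R = (9.45 − 1) / 25 = 0.338 mA.

V_GS = 1.00 V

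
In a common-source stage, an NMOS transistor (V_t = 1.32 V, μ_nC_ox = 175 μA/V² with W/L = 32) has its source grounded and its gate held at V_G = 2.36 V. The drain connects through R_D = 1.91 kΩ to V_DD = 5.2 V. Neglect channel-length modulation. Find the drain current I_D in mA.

I_D = 2.42 mA

V_GS = V_G = 2.36 V, so V_ov = 2.36 − 1.32 = 1.04 V.
k_n = μ_nC_ox · (W/L) = 5.6 mA/V².
Assume saturation: I_D = ½ k_n V_ov² = 0.5 × 5.6 × 1.04² = 3.03 mA, giving V_DS = V_DD − I_D R_D = 5.2 − 3.03 × 1.91 = -0.584 V.
But -0.584 V < V_ov = 1.04 V, so the device is actually in triode.
In triode I_D = k_n[V_ov V_DS − ½ V_DS²] and I_D = (V_DD − V_DS)/R_D. Equating: 5.35 V_DS² − 12.12 V_DS + 5.2 = 0, giving V_DS = 0.574 V (the root below V_ov).
I_D = (5.2 − 0.574) / 1.91 = 2.42 mA.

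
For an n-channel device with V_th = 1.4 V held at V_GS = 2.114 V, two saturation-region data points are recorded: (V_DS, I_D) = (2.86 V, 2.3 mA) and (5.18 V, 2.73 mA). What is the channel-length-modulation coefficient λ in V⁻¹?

λ = 0.105 V⁻¹

With V_GS fixed, I_D ∝ (1 + λ V_DS) in saturation, so I_D2/I_D1 = (1 + λ V_DS2)/(1 + λ V_DS1).
2.73/2.3 = 1.187 = (1 + 5.18 λ)/(1 + 2.86 λ).
Solving: λ (I_D1 V_DS2 − I_D2 V_DS1) = I_D2 − I_D1, so λ = (2.73 − 2.3) / (2.3 × 5.18 − 2.73 × 2.86) = 0.43 / 4.11 = 0.105 V⁻¹.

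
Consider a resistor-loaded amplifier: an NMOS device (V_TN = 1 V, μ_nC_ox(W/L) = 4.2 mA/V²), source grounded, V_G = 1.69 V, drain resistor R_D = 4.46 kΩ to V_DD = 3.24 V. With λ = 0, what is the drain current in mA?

I_D = 0.662 mA

V_GS = V_G = 1.69 V, so V_ov = 1.69 − 1 = 0.69 V.
Assume saturation: I_D = ½ k_n V_ov² = 0.5 × 4.2 × 0.69² = 1 mA, giving V_DS = V_DD − I_D R_D = 3.24 − 1 × 4.46 = -1.22 V.
But -1.22 V < V_ov = 0.69 V, so the device is actually in triode.
In triode I_D = k_n[V_ov V_DS − ½ V_DS²] and I_D = (V_DD − V_DS)/R_D. Equating: 9.37 V_DS² − 13.93 V_DS + 3.24 = 0, giving V_DS = 0.289 V (the root below V_ov).
I_D = (3.24 − 0.289) / 4.46 = 0.662 mA.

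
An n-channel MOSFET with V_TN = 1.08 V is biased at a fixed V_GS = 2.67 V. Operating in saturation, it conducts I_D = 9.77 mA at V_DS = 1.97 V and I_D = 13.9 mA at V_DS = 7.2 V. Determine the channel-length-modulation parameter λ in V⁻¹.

With V_GS fixed, I_D ∝ (1 + λ V_DS) in saturation, so I_D2/I_D1 = (1 + λ V_DS2)/(1 + λ V_DS1).
13.9/9.77 = 1.423 = (1 + 7.2 λ)/(1 + 1.97 λ).
Solving: λ (I_D1 V_DS2 − I_D2 V_DS1) = I_D2 − I_D1, so λ = (13.9 − 9.77) / (9.77 × 7.2 − 13.9 × 1.97) = 4.13 / 43 = 0.0961 V⁻¹.

λ = 0.0961 V⁻¹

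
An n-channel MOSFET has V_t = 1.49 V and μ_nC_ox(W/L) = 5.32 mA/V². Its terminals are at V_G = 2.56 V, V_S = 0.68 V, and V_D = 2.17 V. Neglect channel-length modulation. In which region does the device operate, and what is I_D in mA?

Saturation; I_D = 0.405 mA

V_GS = V_G − V_S = 2.56 − 0.68 = 1.88 V; V_DS = V_D − V_S = 2.17 − 0.68 = 1.49 V.
V_ov = V_GS − V_t = 1.88 − 1.49 = 0.39 V.
Since V_DS = 1.49 V ≥ V_ov = 0.39 V, the device is in saturation.
I_D = ½ k_n V_ov² = 0.5 × 5.32 × 0.39² = 0.405 mA.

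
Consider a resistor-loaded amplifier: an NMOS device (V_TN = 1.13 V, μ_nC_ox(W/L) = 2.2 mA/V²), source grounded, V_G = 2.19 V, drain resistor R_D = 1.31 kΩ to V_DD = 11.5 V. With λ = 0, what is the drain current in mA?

I_D = 1.24 mA

V_GS = V_G = 2.19 V, so V_ov = 2.19 − 1.13 = 1.06 V.
Assume saturation: I_D = ½ k_n V_ov² = 0.5 × 2.2 × 1.06² = 1.24 mA, giving V_DS = V_DD − I_D R_D = 11.5 − 1.24 × 1.31 = 9.88 V.
V_DS = 9.88 V ≥ V_ov = 1.06 V, confirming saturation.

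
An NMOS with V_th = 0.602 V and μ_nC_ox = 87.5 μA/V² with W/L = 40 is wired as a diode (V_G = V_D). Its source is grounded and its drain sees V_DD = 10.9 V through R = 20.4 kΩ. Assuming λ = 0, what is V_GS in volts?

With gate tied to drain, V_GS = V_DS ≥ V_GS − V_th, so the device is in saturation.
k_n = μ_nC_ox · (W/L) = 3.5 mA/V².
KCL at the drain: ½ k_n (V_GS − V_th)² = (V_DD − V_GS)/R.
Let x = V_GS − 0.602. Then 35.7 x² + x − 10.3 = 0, giving x = 0.523 V (positive root), so V_GS = 1.13 V.
I_D = (V_DD − V_GS)/R = (10.9 − 1.13) / 20.4 = 0.479 mA.

V_GS = 1.13 V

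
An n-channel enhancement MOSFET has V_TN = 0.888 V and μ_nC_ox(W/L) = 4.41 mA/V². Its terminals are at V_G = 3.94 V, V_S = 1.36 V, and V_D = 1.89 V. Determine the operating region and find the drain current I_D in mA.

Triode; I_D = 3.34 mA

V_GS = V_G − V_S = 3.94 − 1.36 = 2.58 V; V_DS = V_D − V_S = 1.89 − 1.36 = 0.53 V.
V_ov = V_GS − V_TN = 2.58 − 0.888 = 1.69 V.
Since V_DS = 0.53 V < V_ov = 1.69 V, the device is in the triode region.
I_D = k_n [V_ov · V_DS − ½ V_DS²] = 4.41 × [1.69 × 0.53 − 0.5 × 0.53²] = 3.34 mA.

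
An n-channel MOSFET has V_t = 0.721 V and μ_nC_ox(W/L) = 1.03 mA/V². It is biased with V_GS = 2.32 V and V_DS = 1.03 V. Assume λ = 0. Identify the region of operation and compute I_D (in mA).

Triode; I_D = 1.15 mA

V_ov = V_GS − V_t = 2.32 − 0.721 = 1.6 V.
Since V_DS = 1.03 V < V_ov = 1.6 V, the device is in the triode region.
I_D = k_n [V_ov · V_DS − ½ V_DS²] = 1.03 × [1.6 × 1.03 − 0.5 × 1.03²] = 1.15 mA.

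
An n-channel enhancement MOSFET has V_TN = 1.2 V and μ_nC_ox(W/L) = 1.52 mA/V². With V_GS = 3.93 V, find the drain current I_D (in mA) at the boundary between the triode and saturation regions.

I_D = 5.66 mA

At the boundary V_DS = V_ov = V_GS − V_TN = 3.93 − 1.2 = 2.73 V.
I_D = ½ k_n V_ov² = 0.5 × 1.52 × 2.73² = 5.66 mA.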